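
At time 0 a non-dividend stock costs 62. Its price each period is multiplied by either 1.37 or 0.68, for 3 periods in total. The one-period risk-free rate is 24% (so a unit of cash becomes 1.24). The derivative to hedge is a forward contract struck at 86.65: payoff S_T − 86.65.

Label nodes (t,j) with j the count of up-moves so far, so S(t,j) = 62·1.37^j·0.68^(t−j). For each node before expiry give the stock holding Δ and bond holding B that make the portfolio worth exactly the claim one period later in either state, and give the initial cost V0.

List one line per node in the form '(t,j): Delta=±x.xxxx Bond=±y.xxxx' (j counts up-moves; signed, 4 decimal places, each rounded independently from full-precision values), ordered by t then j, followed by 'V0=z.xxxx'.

(0,0): Delta=1.0000 Bond=-45.4468
(1,0): Delta=1.0000 Bond=-56.3541
(1,1): Delta=1.0000 Bond=-56.3541
(2,0): Delta=1.0000 Bond=-69.8790
(2,1): Delta=1.0000 Bond=-69.8790
(2,2): Delta=1.0000 Bond=-69.8790
V0=16.5532

Risk-neutral probability p* = (R−d)/(u−d) = (1.24−0.68)/(1.37−0.68) = 0.8116.
At expiry t=3: V(3,0)=-67.1552, V(3,1)=-47.3737, V(3,2)=-7.5199, V(3,3)=72.7739
(2,0): S=28.6688. Δ = (V_up−V_dn)/(S_up−S_dn) = (-47.3737−-67.1552)/(39.2763−19.4948) = 1.0000. V = [p*·-47.3737 + (1−p*)·-67.1552]/1.24 = -41.2102. B = V − Δ·S = -69.8790.
(2,1): S=57.7592. Δ = (V_up−V_dn)/(S_up−S_dn) = (-7.5199−-47.3737)/(79.1301−39.2763) = 1.0000. V = [p*·-7.5199 + (1−p*)·-47.3737]/1.24 = -12.1198. B = V − Δ·S = -69.8790.
(2,2): S=116.3678. Δ = (V_up−V_dn)/(S_up−S_dn) = (72.7739−-7.5199)/(159.4239−79.1301) = 1.0000. V = [p*·72.7739 + (1−p*)·-7.5199]/1.24 = 46.4888. B = V − Δ·S = -69.8790.
(1,0): S=42.1600. Δ = (V_up−V_dn)/(S_up−S_dn) = (-12.1198−-41.2102)/(57.7592−28.6688) = 1.0000. V = [p*·-12.1198 + (1−p*)·-41.2102]/1.24 = -14.1941. B = V − Δ·S = -56.3541.
(1,1): S=84.9400. Δ = (V_up−V_dn)/(S_up−S_dn) = (46.4888−-12.1198)/(116.3678−57.7592) = 1.0000. V = [p*·46.4888 + (1−p*)·-12.1198]/1.24 = 28.5859. B = V − Δ·S = -56.3541.
(0,0): S=62.0000. Δ = (V_up−V_dn)/(S_up−S_dn) = (28.5859−-14.1941)/(84.9400−42.1600) = 1.0000. V = [p*·28.5859 + (1−p*)·-14.1941]/1.24 = 16.5532. B = V − Δ·S = -45.4468.
Root portfolio cost Δ·62+B reproduces V0=16.5532.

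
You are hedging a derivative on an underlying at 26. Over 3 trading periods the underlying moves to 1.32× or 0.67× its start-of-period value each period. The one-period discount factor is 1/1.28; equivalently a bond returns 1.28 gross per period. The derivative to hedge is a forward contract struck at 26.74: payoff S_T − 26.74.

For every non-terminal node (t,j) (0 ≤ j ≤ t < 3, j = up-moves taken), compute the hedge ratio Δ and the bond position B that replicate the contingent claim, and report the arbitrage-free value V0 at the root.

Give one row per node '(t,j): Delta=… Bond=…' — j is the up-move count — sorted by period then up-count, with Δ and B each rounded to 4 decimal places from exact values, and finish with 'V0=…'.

The replicating-portfolio and risk-neutral prices coincide; use p* = (1.28−0.67)/(1.32−0.67) = 0.9385 for the latter.
At expiry t=3: V(3,0)=-18.9202, V(3,1)=-11.3338, V(3,2)=3.6126, V(3,3)=33.0592
Node (2,0) S=11.6714: V=(p*·-11.3338+(1−p*)·-18.9202)/1.28=-9.2192; Δ=(-11.3338−-18.9202)/(15.4062−7.8198)=1.0000; B=V−Δ·S=-20.8906
Node (2,1) S=22.9944: V=(p*·3.6126+(1−p*)·-11.3338)/1.28=2.1038; Δ=(3.6126−-11.3338)/(30.3526−15.4062)=1.0000; B=V−Δ·S=-20.8906
Node (2,2) S=45.3024: V=(p*·33.0592+(1−p*)·3.6126)/1.28=24.4118; Δ=(33.0592−3.6126)/(59.7992−30.3526)=1.0000; B=V−Δ·S=-20.8906
Node (1,0) S=17.4200: V=(p*·2.1038+(1−p*)·-9.2192)/1.28=1.0992; Δ=(2.1038−-9.2192)/(22.9944−11.6714)=1.0000; B=V−Δ·S=-16.3208
Node (1,1) S=34.3200: V=(p*·24.4118+(1−p*)·2.1038)/1.28=17.9992; Δ=(24.4118−2.1038)/(45.3024−22.9944)=1.0000; B=V−Δ·S=-16.3208
Node (0,0) S=26.0000: V=(p*·17.9992+(1−p*)·1.0992)/1.28=13.2494; Δ=(17.9992−1.0992)/(34.3200−17.4200)=1.0000; B=V−Δ·S=-12.7506
Each (Δ,B) replicates both successor values, so the strategy is self-financing and V0 is arbitrage-free.

(0,0): Delta=1.0000 Bond=-12.7506
(1,0): Delta=1.0000 Bond=-16.3208
(1,1): Delta=1.0000 Bond=-16.3208
(2,0): Delta=1.0000 Bond=-20.8906
(2,1): Delta=1.0000 Bond=-20.8906
(2,2): Delta=1.0000 Bond=-20.8906
V0=13.2494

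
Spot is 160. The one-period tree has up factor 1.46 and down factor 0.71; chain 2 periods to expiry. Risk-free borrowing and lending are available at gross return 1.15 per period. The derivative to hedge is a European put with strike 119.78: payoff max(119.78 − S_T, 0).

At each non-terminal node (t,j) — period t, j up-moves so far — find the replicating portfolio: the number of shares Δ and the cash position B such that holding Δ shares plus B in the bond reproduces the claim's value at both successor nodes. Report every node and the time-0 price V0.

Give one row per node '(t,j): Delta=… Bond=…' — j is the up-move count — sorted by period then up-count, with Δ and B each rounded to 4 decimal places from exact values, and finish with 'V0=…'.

(0,0): Delta=-0.1172 Bond=23.8034
(1,0): Delta=-0.4592 Bond=66.2273
(1,1): Delta=0.0000 Bond=0.0000
V0=5.0542

Under the risk-neutral measure, an up-move has probability p* = (R−d)/(u−d) = 0.5867 and values discount at R = 1.15.
At expiry t=2: V(2,0)=39.1240, V(2,1)=0.0000, V(2,2)=0.0000
(1,0): S=113.6000. Δ = (V_up−V_dn)/(S_up−S_dn) = (0.0000−39.1240)/(165.8560−80.6560) = -0.4592. V = [p*·0.0000 + (1−p*)·39.1240]/1.15 = 14.0620. B = V − Δ·S = 66.2273.
(1,1): S=233.6000. Δ = (V_up−V_dn)/(S_up−S_dn) = (0.0000−0.0000)/(341.0560−165.8560) = 0.0000. V = [p*·0.0000 + (1−p*)·0.0000]/1.15 = 0.0000. B = V − Δ·S = 0.0000.
(0,0): S=160.0000. Δ = (V_up−V_dn)/(S_up−S_dn) = (0.0000−14.0620)/(233.6000−113.6000) = -0.1172. V = [p*·0.0000 + (1−p*)·14.0620]/1.15 = 5.0542. B = V − Δ·S = 23.8034.
Self-financing check: at every node Δ·S+B equals the discounted successor values.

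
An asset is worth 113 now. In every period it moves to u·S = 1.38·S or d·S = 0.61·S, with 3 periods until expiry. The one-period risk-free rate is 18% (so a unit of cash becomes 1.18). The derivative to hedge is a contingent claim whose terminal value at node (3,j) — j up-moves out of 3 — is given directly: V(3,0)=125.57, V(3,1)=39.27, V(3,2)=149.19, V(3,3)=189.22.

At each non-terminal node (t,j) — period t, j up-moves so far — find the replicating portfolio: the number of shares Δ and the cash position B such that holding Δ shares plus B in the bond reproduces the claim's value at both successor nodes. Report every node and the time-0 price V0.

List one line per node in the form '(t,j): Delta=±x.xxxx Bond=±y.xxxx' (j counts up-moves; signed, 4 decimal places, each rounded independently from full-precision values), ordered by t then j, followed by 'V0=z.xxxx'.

(0,0): Delta=0.4819 Bond=35.9548
(1,0): Delta=0.9413 Bond=10.7598
(1,1): Delta=0.4106 Bond=53.5379
(2,0): Delta=-2.6655 Bond=164.3538
(2,1): Delta=1.5007 Bond=-40.5165
(2,2): Delta=0.2416 Bond=99.5576
V0=90.4094

Risk-neutral probability p* = (R−d)/(u−d) = (1.18−0.61)/(1.38−0.61) = 0.7403.
Payoff layer (t=3): V(3,0)=125.5700, V(3,1)=39.2700, V(3,2)=149.1900, V(3,3)=189.2200
(2,0): S=42.0473. Δ = (V_up−V_dn)/(S_up−S_dn) = (39.2700−125.5700)/(58.0253−25.6489) = -2.6655. V = [p*·39.2700 + (1−p*)·125.5700]/1.18 = 52.2759. B = V − Δ·S = 164.3538.
(2,1): S=95.1234. Δ = (V_up−V_dn)/(S_up−S_dn) = (149.1900−39.2700)/(131.2703−58.0253) = 1.5007. V = [p*·149.1900 + (1−p*)·39.2700]/1.18 = 102.2367. B = V − Δ·S = -40.5165.
(2,2): S=215.1972. Δ = (V_up−V_dn)/(S_up−S_dn) = (189.2200−149.1900)/(296.9721−131.2703) = 0.2416. V = [p*·189.2200 + (1−p*)·149.1900]/1.18 = 151.5446. B = V − Δ·S = 99.5576.
(1,0): S=68.9300. Δ = (V_up−V_dn)/(S_up−S_dn) = (102.2367−52.2759)/(95.1234−42.0473) = 0.9413. V = [p*·102.2367 + (1−p*)·52.2759]/1.18 = 75.6440. B = V − Δ·S = 10.7598.
(1,1): S=155.9400. Δ = (V_up−V_dn)/(S_up−S_dn) = (151.5446−102.2367)/(215.1972−95.1234) = 0.4106. V = [p*·151.5446 + (1−p*)·102.2367]/1.18 = 117.5740. B = V − Δ·S = 53.5379.
(0,0): S=113.0000. Δ = (V_up−V_dn)/(S_up−S_dn) = (117.5740−75.6440)/(155.9400−68.9300) = 0.4819. V = [p*·117.5740 + (1−p*)·75.6440]/1.18 = 90.4094. B = V − Δ·S = 35.9548.
Root portfolio cost Δ·113+B reproduces V0=90.4094.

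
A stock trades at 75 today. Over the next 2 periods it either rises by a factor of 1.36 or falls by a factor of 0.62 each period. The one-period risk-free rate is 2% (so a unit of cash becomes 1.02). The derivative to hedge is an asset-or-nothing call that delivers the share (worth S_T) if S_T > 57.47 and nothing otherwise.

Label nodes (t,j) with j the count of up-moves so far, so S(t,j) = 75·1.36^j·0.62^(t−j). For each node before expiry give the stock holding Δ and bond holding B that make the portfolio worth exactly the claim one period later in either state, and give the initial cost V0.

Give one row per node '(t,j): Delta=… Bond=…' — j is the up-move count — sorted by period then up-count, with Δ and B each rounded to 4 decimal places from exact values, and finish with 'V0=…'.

Since d<R<u, set p* = (R−d)/(u−d) = 0.5405; price each node as the discounted p*-expectation of its children.
Payoff layer (t=2): V(2,0)=0.0000, V(2,1)=63.2400, V(2,2)=138.7200
Node (1,0) S=46.5000: V=(p*·63.2400+(1−p*)·0.0000)/1.02=33.5135; Δ=(63.2400−0.0000)/(63.2400−28.8300)=1.8378; B=V−Δ·S=-51.9459
Node (1,1) S=102.0000: V=(p*·138.7200+(1−p*)·63.2400)/1.02=102.0000; Δ=(138.7200−63.2400)/(138.7200−63.2400)=1.0000; B=V−Δ·S=0.0000
Node (0,0) S=75.0000: V=(p*·102.0000+(1−p*)·33.5135)/1.02=69.1502; Δ=(102.0000−33.5135)/(102.0000−46.5000)=1.2340; B=V−Δ·S=-23.3991
Check: Δ(0,0)·S0 + B(0,0) = 69.1502 = V0.

(0,0): Delta=1.2340 Bond=-23.3991
(1,0): Delta=1.8378 Bond=-51.9459
(1,1): Delta=1.0000 Bond=0.0000
V0=69.1502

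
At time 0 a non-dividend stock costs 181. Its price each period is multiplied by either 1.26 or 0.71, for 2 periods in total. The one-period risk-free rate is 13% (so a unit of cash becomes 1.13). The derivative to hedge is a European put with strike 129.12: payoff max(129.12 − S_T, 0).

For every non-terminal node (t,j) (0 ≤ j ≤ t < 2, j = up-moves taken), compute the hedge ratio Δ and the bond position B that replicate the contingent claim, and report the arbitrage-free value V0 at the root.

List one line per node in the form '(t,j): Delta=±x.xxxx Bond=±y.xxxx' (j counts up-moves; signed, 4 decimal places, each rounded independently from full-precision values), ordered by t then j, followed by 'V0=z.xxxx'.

(0,0): Delta=-0.0796 Bond=16.0627
(1,0): Delta=-0.5359 Bond=76.7919
(1,1): Delta=0.0000 Bond=0.0000
V0=1.6573

Since d<R<u, set p* = (R−d)/(u−d) = 0.7636; price each node as the discounted p*-expectation of its children.
Terminal values V(2,·): V(2,0)=37.8779, V(2,1)=0.0000, V(2,2)=0.0000
  t=1,j=0: stock 128.5100 → up 161.9226 (V=0.0000), down 91.2421 (V=37.8779). Price 7.9230; hedge Δ=-0.5359, bond B=76.7919.
  t=1,j=1: stock 228.0600 → up 287.3556 (V=0.0000), down 161.9226 (V=0.0000). Price 0.0000; hedge Δ=0.0000, bond B=0.0000.
  t=0,j=0: stock 181.0000 → up 228.0600 (V=0.0000), down 128.5100 (V=7.9230). Price 1.6573; hedge Δ=-0.0796, bond B=16.0627.
Check: Δ(0,0)·S0 + B(0,0) = 1.6573 = V0.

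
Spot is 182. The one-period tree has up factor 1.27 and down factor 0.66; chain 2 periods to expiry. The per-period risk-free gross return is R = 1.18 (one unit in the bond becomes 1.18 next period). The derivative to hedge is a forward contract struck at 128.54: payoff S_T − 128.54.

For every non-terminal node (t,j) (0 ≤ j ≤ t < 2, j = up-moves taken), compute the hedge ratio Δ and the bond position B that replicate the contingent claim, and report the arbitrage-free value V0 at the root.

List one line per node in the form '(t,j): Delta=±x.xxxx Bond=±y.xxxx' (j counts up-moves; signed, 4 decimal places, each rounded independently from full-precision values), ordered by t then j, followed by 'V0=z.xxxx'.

(0,0): Delta=1.0000 Bond=-92.3154
(1,0): Delta=1.0000 Bond=-108.9322
(1,1): Delta=1.0000 Bond=-108.9322
V0=89.6846

The replicating-portfolio and risk-neutral prices coincide; use p* = (1.18−0.66)/(1.27−0.66) = 0.8525 for the latter.
Terminal values V(2,·): V(2,0)=-49.2608, V(2,1)=24.0124, V(2,2)=165.0078
(1,0): S=120.1200. Δ = (V_up−V_dn)/(S_up−S_dn) = (24.0124−-49.2608)/(152.5524−79.2792) = 1.0000. V = [p*·24.0124 + (1−p*)·-49.2608]/1.18 = 11.1878. B = V − Δ·S = -108.9322.
(1,1): S=231.1400. Δ = (V_up−V_dn)/(S_up−S_dn) = (165.0078−24.0124)/(293.5478−152.5524) = 1.0000. V = [p*·165.0078 + (1−p*)·24.0124]/1.18 = 122.2078. B = V − Δ·S = -108.9322.
(0,0): S=182.0000. Δ = (V_up−V_dn)/(S_up−S_dn) = (122.2078−11.1878)/(231.1400−120.1200) = 1.0000. V = [p*·122.2078 + (1−p*)·11.1878]/1.18 = 89.6846. B = V − Δ·S = -92.3154.
Each (Δ,B) replicates both successor values, so the strategy is self-financing and V0 is arbitrage-free.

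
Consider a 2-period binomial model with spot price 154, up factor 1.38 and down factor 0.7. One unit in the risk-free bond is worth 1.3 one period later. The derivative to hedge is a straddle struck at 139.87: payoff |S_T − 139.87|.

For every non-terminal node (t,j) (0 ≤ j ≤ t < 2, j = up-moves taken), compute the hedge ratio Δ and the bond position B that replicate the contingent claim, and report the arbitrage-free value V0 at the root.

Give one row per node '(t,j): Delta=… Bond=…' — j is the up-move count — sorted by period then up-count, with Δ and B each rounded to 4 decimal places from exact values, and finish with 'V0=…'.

(0,0): Delta=0.8887 Bond=-64.5643
(1,0): Delta=-0.7573 Bond=93.5068
(1,1): Delta=1.0000 Bond=-107.5923
V0=72.2917

The replicating-portfolio and risk-neutral prices coincide; use p* = (1.3−0.7)/(1.38−0.7) = 0.8824 for the latter.
Terminal values V(2,·): V(2,0)=64.4100, V(2,1)=8.8940, V(2,2)=153.4076
Node (1,0) S=107.8000: V=(p*·8.8940+(1−p*)·64.4100)/1.3=11.8656; Δ=(8.8940−64.4100)/(148.7640−75.4600)=-0.7573; B=V−Δ·S=93.5068
Node (1,1) S=212.5200: V=(p*·153.4076+(1−p*)·8.8940)/1.3=104.9277; Δ=(153.4076−8.8940)/(293.2776−148.7640)=1.0000; B=V−Δ·S=-107.5923
Node (0,0) S=154.0000: V=(p*·104.9277+(1−p*)·11.8656)/1.3=72.2917; Δ=(104.9277−11.8656)/(212.5200−107.8000)=0.8887; B=V−Δ·S=-64.5643
Check: Δ(0,0)·S0 + B(0,0) = 72.2917 = V0.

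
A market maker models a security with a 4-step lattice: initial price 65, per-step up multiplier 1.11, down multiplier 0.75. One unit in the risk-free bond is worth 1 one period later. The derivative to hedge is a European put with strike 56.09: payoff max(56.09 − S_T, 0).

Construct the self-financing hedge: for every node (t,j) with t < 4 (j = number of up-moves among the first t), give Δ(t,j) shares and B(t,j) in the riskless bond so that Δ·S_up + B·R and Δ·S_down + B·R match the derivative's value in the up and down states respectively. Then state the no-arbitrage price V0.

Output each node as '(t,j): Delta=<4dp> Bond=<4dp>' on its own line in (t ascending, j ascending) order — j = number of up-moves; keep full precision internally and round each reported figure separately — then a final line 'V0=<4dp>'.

(0,0): Delta=-0.3421 Bond=27.5599
(1,0): Delta=-0.7092 Bond=45.4583
(1,1): Delta=-0.2329 Bond=19.6845
(2,0): Delta=-1.0000 Bond=56.0900
(2,1): Delta=-0.6228 Bond=40.7804
(2,2): Delta=-0.1170 Bond=10.4024
(3,0): Delta=-1.0000 Bond=56.0900
(3,1): Delta=-1.0000 Bond=56.0900
(3,2): Delta=-0.5106 Bond=34.0441
(3,3): Delta=0.0000 Bond=0.0000
V0=5.3252

Since d<R<u, set p* = (R−d)/(u−d) = 0.6944; price each node as the discounted p*-expectation of its children.
Payoff layer (t=4): V(4,0)=35.5236, V(4,1)=25.6517, V(4,2)=11.0413, V(4,3)=0.0000, V(4,4)=0.0000
(3,0): S=27.4219. Δ = (V_up−V_dn)/(S_up−S_dn) = (25.6517−35.5236)/(30.4383−20.5664) = -1.0000. V = [p*·25.6517 + (1−p*)·35.5236]/1 = 28.6681. B = V − Δ·S = 56.0900.
(3,1): S=40.5844. Δ = (V_up−V_dn)/(S_up−S_dn) = (11.0413−25.6517)/(45.0487−30.4383) = -1.0000. V = [p*·11.0413 + (1−p*)·25.6517]/1 = 15.5056. B = V − Δ·S = 56.0900.
(3,2): S=60.0649. Δ = (V_up−V_dn)/(S_up−S_dn) = (0.0000−11.0413)/(66.6720−45.0487) = -0.5106. V = [p*·0.0000 + (1−p*)·11.0413]/1 = 3.3737. B = V − Δ·S = 34.0441.
(3,3): S=88.8960. Δ = (V_up−V_dn)/(S_up−S_dn) = (0.0000−0.0000)/(98.6746−66.6720) = 0.0000. V = [p*·0.0000 + (1−p*)·0.0000]/1 = 0.0000. B = V − Δ·S = 0.0000.
(2,0): S=36.5625. Δ = (V_up−V_dn)/(S_up−S_dn) = (15.5056−28.6681)/(40.5844−27.4219) = -1.0000. V = [p*·15.5056 + (1−p*)·28.6681]/1 = 19.5275. B = V − Δ·S = 56.0900.
(2,1): S=54.1125. Δ = (V_up−V_dn)/(S_up−S_dn) = (3.3737−15.5056)/(60.0649−40.5844) = -0.6228. V = [p*·3.3737 + (1−p*)·15.5056]/1 = 7.0807. B = V − Δ·S = 40.7804.
(2,2): S=80.0865. Δ = (V_up−V_dn)/(S_up−S_dn) = (0.0000−3.3737)/(88.8960−60.0649) = -0.1170. V = [p*·0.0000 + (1−p*)·3.3737]/1 = 1.0309. B = V − Δ·S = 10.4024.
(1,0): S=48.7500. Δ = (V_up−V_dn)/(S_up−S_dn) = (7.0807−19.5275)/(54.1125−36.5625) = -0.7092. V = [p*·7.0807 + (1−p*)·19.5275]/1 = 10.8839. B = V − Δ·S = 45.4583.
(1,1): S=72.1500. Δ = (V_up−V_dn)/(S_up−S_dn) = (1.0309−7.0807)/(80.0865−54.1125) = -0.2329. V = [p*·1.0309 + (1−p*)·7.0807]/1 = 2.8794. B = V − Δ·S = 19.6845.
(0,0): S=65.0000. Δ = (V_up−V_dn)/(S_up−S_dn) = (2.8794−10.8839)/(72.1500−48.7500) = -0.3421. V = [p*·2.8794 + (1−p*)·10.8839]/1 = 5.3252. B = V − Δ·S = 27.5599.
Self-financing check: at every node Δ·S+B equals the discounted successor values.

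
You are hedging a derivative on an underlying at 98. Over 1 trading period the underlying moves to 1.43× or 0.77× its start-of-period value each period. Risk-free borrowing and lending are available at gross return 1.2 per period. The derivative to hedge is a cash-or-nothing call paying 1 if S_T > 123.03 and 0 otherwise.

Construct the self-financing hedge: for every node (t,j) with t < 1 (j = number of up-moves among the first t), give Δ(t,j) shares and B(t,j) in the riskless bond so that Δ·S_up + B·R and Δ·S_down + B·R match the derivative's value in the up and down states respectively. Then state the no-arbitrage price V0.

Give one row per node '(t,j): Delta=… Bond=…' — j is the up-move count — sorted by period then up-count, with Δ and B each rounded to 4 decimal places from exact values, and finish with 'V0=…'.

(0,0): Delta=0.0155 Bond=-0.9722
V0=0.5429

No-arbitrage ⇒ martingale measure with p* = (R−d)/(u−d) = 0.6515.
Terminal payoffs: V(1,0)=0.0000, V(1,1)=1.0000
(0,0): S=98.0000. Δ = (V_up−V_dn)/(S_up−S_dn) = (1.0000−0.0000)/(140.1400−75.4600) = 0.0155. V = [p*·1.0000 + (1−p*)·0.0000]/1.2 = 0.5429. B = V − Δ·S = -0.9722.
Self-financing check: at every node Δ·S+B equals the discounted successor values.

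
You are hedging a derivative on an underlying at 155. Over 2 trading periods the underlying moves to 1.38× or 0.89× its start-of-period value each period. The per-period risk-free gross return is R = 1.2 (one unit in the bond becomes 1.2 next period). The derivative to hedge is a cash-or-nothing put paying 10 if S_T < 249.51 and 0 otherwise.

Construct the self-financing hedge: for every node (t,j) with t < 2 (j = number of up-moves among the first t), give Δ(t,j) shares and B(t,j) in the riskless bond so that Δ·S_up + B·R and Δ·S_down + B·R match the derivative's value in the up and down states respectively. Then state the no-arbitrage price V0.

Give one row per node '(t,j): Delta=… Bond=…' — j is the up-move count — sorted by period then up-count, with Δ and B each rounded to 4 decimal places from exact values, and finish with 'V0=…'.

The replicating-portfolio and risk-neutral prices coincide; use p* = (1.2−0.89)/(1.38−0.89) = 0.6327 for the latter.
At expiry t=2: V(2,0)=10.0000, V(2,1)=10.0000, V(2,2)=0.0000
  t=1,j=0: stock 137.9500 → up 190.3710 (V=10.0000), down 122.7755 (V=10.0000). Price 8.3333; hedge Δ=0.0000, bond B=8.3333.
  t=1,j=1: stock 213.9000 → up 295.1820 (V=0.0000), down 190.3710 (V=10.0000). Price 3.0612; hedge Δ=-0.0954, bond B=23.4694.
  t=0,j=0: stock 155.0000 → up 213.9000 (V=3.0612), down 137.9500 (V=8.3333). Price 4.1649; hedge Δ=-0.0694, bond B=14.9243.
Root portfolio cost Δ·155+B reproduces V0=4.1649.

(0,0): Delta=-0.0694 Bond=14.9243
(1,0): Delta=0.0000 Bond=8.3333
(1,1): Delta=-0.0954 Bond=23.4694
V0=4.1649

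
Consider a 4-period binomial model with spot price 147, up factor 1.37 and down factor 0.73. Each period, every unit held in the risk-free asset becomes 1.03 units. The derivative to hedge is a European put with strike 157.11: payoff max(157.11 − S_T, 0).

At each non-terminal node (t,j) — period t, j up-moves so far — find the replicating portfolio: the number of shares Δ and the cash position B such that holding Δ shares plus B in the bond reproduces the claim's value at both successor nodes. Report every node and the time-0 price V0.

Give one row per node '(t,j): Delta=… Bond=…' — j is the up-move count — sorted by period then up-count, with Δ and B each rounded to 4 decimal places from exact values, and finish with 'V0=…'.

(0,0): Delta=-0.3529 Bond=83.0439
(1,0): Delta=-0.6417 Bond=116.5252
(1,1): Delta=-0.1785 Bond=50.4132
(2,0): Delta=-1.0000 Bond=148.0912
(2,1): Delta=-0.4253 Bond=88.2079
(2,2): Delta=-0.0294 Bond=10.8057
(3,0): Delta=-1.0000 Bond=152.5340
(3,1): Delta=-1.0000 Bond=152.5340
(3,2): Delta=-0.0782 Bond=20.9503
(3,3): Delta=0.0000 Bond=0.0000
V0=31.1706

Since d<R<u, set p* = (R−d)/(u−d) = 0.4688; price each node as the discounted p*-expectation of its children.
Terminal values V(4,·): V(4,0)=115.3646, V(4,1)=78.7659, V(4,2)=10.0806, V(4,3)=0.0000, V(4,4)=0.0000
Node (3,0) S=57.1855: V=(p*·78.7659+(1−p*)·115.3646)/1.03=95.3485; Δ=(78.7659−115.3646)/(78.3441−41.7454)=-1.0000; B=V−Δ·S=152.5340
Node (3,1) S=107.3207: V=(p*·10.0806+(1−p*)·78.7659)/1.03=45.2132; Δ=(10.0806−78.7659)/(147.0294−78.3441)=-1.0000; B=V−Δ·S=152.5340
Node (3,2) S=201.4101: V=(p*·0.0000+(1−p*)·10.0806)/1.03=5.1993; Δ=(0.0000−10.0806)/(275.9319−147.0294)=-0.0782; B=V−Δ·S=20.9503
Node (3,3) S=377.9889: V=(p*·0.0000+(1−p*)·0.0000)/1.03=0.0000; Δ=(0.0000−0.0000)/(517.8448−275.9319)=0.0000; B=V−Δ·S=0.0000
Node (2,0) S=78.3363: V=(p*·45.2132+(1−p*)·95.3485)/1.03=69.7549; Δ=(45.2132−95.3485)/(107.3207−57.1855)=-1.0000; B=V−Δ·S=148.0912
Node (2,1) S=147.0147: V=(p*·5.1993+(1−p*)·45.2132)/1.03=25.6861; Δ=(5.1993−45.2132)/(201.4101−107.3207)=-0.4253; B=V−Δ·S=88.2079
Node (2,2) S=275.9043: V=(p*·0.0000+(1−p*)·5.1993)/1.03=2.6817; Δ=(0.0000−5.1993)/(377.9889−201.4101)=-0.0294; B=V−Δ·S=10.8057
Node (1,0) S=107.3100: V=(p*·25.6861+(1−p*)·69.7549)/1.03=47.6677; Δ=(25.6861−69.7549)/(147.0147−78.3363)=-0.6417; B=V−Δ·S=116.5252
Node (1,1) S=201.3900: V=(p*·2.6817+(1−p*)·25.6861)/1.03=14.4687; Δ=(2.6817−25.6861)/(275.9043−147.0147)=-0.1785; B=V−Δ·S=50.4132
Node (0,0) S=147.0000: V=(p*·14.4687+(1−p*)·47.6677)/1.03=31.1706; Δ=(14.4687−47.6677)/(201.3900−107.3100)=-0.3529; B=V−Δ·S=83.0439
The time-0 hedge costs 31.1706, which is the no-arbitrage price.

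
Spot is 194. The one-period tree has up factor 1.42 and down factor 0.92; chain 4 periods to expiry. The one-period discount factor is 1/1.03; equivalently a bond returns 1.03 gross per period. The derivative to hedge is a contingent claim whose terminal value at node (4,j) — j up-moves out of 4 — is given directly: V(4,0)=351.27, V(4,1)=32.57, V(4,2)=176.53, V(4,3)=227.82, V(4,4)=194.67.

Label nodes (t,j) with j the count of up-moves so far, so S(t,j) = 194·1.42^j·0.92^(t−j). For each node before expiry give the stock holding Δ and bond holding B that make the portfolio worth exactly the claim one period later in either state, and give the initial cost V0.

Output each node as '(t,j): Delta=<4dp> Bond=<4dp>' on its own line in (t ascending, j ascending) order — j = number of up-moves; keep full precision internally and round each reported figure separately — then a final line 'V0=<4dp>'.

No-arbitrage ⇒ martingale measure with p* = (R−d)/(u−d) = 0.2200.
Payoff layer (t=4): V(4,0)=351.2700, V(4,1)=32.5700, V(4,2)=176.5300, V(4,3)=227.8200, V(4,4)=194.6700
Node (3,0) S=151.0655: V=(p*·32.5700+(1−p*)·351.2700)/1.03=272.9670; Δ=(32.5700−351.2700)/(214.5130−138.9802)=-4.2194; B=V−Δ·S=910.3670
Node (3,1) S=233.1663: V=(p*·176.5300+(1−p*)·32.5700)/1.03=62.3701; Δ=(176.5300−32.5700)/(331.0961−214.5130)=1.2348; B=V−Δ·S=-225.5499
Node (3,2) S=359.8871: V=(p*·227.8200+(1−p*)·176.5300)/1.03=182.3435; Δ=(227.8200−176.5300)/(511.0396−331.0961)=0.2850; B=V−Δ·S=79.7635
Node (3,3) S=555.4779: V=(p*·194.6700+(1−p*)·227.8200)/1.03=214.1039; Δ=(194.6700−227.8200)/(788.7786−511.0396)=-0.1194; B=V−Δ·S=280.4039
Node (2,0) S=164.2016: V=(p*·62.3701+(1−p*)·272.9670)/1.03=220.0346; Δ=(62.3701−272.9670)/(233.1663−151.0655)=-2.5651; B=V−Δ·S=641.2284
Node (2,1) S=253.4416: V=(p*·182.3435+(1−p*)·62.3701)/1.03=86.1789; Δ=(182.3435−62.3701)/(359.8871−233.1663)=0.9468; B=V−Δ·S=-153.7679
Node (2,2) S=391.1816: V=(p*·214.1039+(1−p*)·182.3435)/1.03=183.8163; Δ=(214.1039−182.3435)/(555.4779−359.8871)=0.1624; B=V−Δ·S=120.2955
Node (1,0) S=178.4800: V=(p*·86.1789+(1−p*)·220.0346)/1.03=185.0353; Δ=(86.1789−220.0346)/(253.4416−164.2016)=-1.5000; B=V−Δ·S=452.7468
Node (1,1) S=275.4800: V=(p*·183.8163+(1−p*)·86.1789)/1.03=104.5234; Δ=(183.8163−86.1789)/(391.1816−253.4416)=0.7089; B=V−Δ·S=-90.7514
Node (0,0) S=194.0000: V=(p*·104.5234+(1−p*)·185.0353)/1.03=162.4492; Δ=(104.5234−185.0353)/(275.4800−178.4800)=-0.8300; B=V−Δ·S=323.4730
Each (Δ,B) replicates both successor values, so the strategy is self-financing and V0 is arbitrage-free.

(0,0): Delta=-0.8300 Bond=323.4730
(1,0): Delta=-1.5000 Bond=452.7468
(1,1): Delta=0.7089 Bond=-90.7514
(2,0): Delta=-2.5651 Bond=641.2284
(2,1): Delta=0.9468 Bond=-153.7679
(2,2): Delta=0.1624 Bond=120.2955
(3,0): Delta=-4.2194 Bond=910.3670
(3,1): Delta=1.2348 Bond=-225.5499
(3,2): Delta=0.2850 Bond=79.7635
(3,3): Delta=-0.1194 Bond=280.4039
V0=162.4492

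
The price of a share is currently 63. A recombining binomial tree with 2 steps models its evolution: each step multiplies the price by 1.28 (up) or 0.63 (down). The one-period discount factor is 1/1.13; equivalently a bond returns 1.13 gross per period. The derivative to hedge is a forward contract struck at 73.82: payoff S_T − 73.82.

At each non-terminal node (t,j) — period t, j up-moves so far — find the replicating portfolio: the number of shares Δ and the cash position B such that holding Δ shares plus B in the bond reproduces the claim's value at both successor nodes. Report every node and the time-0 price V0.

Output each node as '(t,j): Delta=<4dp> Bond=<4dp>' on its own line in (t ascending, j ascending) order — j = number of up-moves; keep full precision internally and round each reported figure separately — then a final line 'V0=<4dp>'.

(0,0): Delta=1.0000 Bond=-57.8119
(1,0): Delta=1.0000 Bond=-65.3274
(1,1): Delta=1.0000 Bond=-65.3274
V0=5.1881

Under the risk-neutral measure, an up-move has probability p* = (R−d)/(u−d) = 0.7692 and values discount at R = 1.13.
Payoff layer (t=2): V(2,0)=-48.8153, V(2,1)=-23.0168, V(2,2)=29.3992
Node (1,0) S=39.6900: V=(p*·-23.0168+(1−p*)·-48.8153)/1.13=-25.6374; Δ=(-23.0168−-48.8153)/(50.8032−25.0047)=1.0000; B=V−Δ·S=-65.3274
Node (1,1) S=80.6400: V=(p*·29.3992+(1−p*)·-23.0168)/1.13=15.3126; Δ=(29.3992−-23.0168)/(103.2192−50.8032)=1.0000; B=V−Δ·S=-65.3274
Node (0,0) S=63.0000: V=(p*·15.3126+(1−p*)·-25.6374)/1.13=5.1881; Δ=(15.3126−-25.6374)/(80.6400−39.6900)=1.0000; B=V−Δ·S=-57.8119
Check: Δ(0,0)·S0 + B(0,0) = 5.1881 = V0.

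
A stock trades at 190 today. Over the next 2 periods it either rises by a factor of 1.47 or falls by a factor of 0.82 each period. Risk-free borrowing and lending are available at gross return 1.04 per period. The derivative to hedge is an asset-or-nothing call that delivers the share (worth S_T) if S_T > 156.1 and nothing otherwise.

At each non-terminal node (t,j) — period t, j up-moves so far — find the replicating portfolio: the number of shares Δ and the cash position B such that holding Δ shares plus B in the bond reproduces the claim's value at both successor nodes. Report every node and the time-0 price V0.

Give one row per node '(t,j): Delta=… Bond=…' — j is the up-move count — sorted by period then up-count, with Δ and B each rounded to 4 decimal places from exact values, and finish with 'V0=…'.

(0,0): Delta=1.6580 Bond=-176.7151
(1,0): Delta=2.2615 Bond=-277.8126
(1,1): Delta=1.0000 Bond=0.0000
V0=138.3078

Under the risk-neutral measure, an up-move has probability p* = (R−d)/(u−d) = 0.3385 and values discount at R = 1.04.
Payoff layer (t=2): V(2,0)=0.0000, V(2,1)=229.0260, V(2,2)=410.5710
  t=1,j=0: stock 155.8000 → up 229.0260 (V=229.0260), down 127.7560 (V=0.0000). Price 74.5351; hedge Δ=2.2615, bond B=-277.8126.
  t=1,j=1: stock 279.3000 → up 410.5710 (V=410.5710), down 229.0260 (V=229.0260). Price 279.3000; hedge Δ=1.0000, bond B=0.0000.
  t=0,j=0: stock 190.0000 → up 279.3000 (V=279.3000), down 155.8000 (V=74.5351). Price 138.3078; hedge Δ=1.6580, bond B=-176.7151.
The time-0 hedge costs 138.3078, which is the no-arbitrage price.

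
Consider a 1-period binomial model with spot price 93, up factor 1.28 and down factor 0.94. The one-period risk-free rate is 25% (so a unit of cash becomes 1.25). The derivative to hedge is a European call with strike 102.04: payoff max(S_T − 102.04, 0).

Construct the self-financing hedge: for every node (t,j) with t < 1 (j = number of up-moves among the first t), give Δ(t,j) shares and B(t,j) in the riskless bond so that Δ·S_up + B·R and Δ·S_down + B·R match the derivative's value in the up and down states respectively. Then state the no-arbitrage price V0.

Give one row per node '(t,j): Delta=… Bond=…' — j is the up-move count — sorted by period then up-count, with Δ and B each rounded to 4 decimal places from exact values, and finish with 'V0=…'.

(0,0): Delta=0.5376 Bond=-37.6000
V0=12.4000

The replicating-portfolio and risk-neutral prices coincide; use p* = (1.25−0.94)/(1.28−0.94) = 0.9118 for the latter.
Terminal values V(1,·): V(1,0)=0.0000, V(1,1)=17.0000
Node (0,0) S=93.0000: V=(p*·17.0000+(1−p*)·0.0000)/1.25=12.4000; Δ=(17.0000−0.0000)/(119.0400−87.4200)=0.5376; B=V−Δ·S=-37.6000
Root portfolio cost Δ·93+B reproduces V0=12.4000.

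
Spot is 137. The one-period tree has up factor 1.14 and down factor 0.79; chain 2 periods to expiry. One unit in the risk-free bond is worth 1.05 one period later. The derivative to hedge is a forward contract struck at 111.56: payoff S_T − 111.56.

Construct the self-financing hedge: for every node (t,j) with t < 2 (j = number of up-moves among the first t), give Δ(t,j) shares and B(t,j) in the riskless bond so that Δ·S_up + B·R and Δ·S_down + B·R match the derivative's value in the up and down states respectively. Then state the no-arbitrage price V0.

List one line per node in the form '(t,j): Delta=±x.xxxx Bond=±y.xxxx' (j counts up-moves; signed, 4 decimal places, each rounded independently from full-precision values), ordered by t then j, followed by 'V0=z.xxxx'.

Since d<R<u, set p* = (R−d)/(u−d) = 0.7429; price each node as the discounted p*-expectation of its children.
At expiry t=2: V(2,0)=-26.0583, V(2,1)=11.8222, V(2,2)=66.4852
Node (1,0) S=108.2300: V=(p*·11.8222+(1−p*)·-26.0583)/1.05=1.9824; Δ=(11.8222−-26.0583)/(123.3822−85.5017)=1.0000; B=V−Δ·S=-106.2476
Node (1,1) S=156.1800: V=(p*·66.4852+(1−p*)·11.8222)/1.05=49.9324; Δ=(66.4852−11.8222)/(178.0452−123.3822)=1.0000; B=V−Δ·S=-106.2476
Node (0,0) S=137.0000: V=(p*·49.9324+(1−p*)·1.9824)/1.05=35.8118; Δ=(49.9324−1.9824)/(156.1800−108.2300)=1.0000; B=V−Δ·S=-101.1882
Root portfolio cost Δ·137+B reproduces V0=35.8118.

(0,0): Delta=1.0000 Bond=-101.1882
(1,0): Delta=1.0000 Bond=-106.2476
(1,1): Delta=1.0000 Bond=-106.2476
V0=35.8118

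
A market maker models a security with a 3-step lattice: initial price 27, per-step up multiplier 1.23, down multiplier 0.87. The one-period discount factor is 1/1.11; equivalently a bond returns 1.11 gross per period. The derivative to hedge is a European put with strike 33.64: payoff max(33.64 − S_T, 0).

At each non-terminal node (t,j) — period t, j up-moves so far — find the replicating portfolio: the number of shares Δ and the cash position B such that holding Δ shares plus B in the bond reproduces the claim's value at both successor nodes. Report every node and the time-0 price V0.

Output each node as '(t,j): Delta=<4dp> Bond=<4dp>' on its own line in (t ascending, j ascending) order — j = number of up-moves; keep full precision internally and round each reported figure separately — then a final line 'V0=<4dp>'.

(0,0): Delta=-0.3838 Bond=12.1745
(1,0): Delta=-0.8652 Bond=24.8211
(1,1): Delta=-0.2136 Bond=7.8601
(2,0): Delta=-1.0000 Bond=30.3063
(2,1): Delta=-0.8175 Bond=26.1740
(2,2): Delta=0.0000 Bond=0.0000
V0=1.8112

No-arbitrage ⇒ martingale measure with p* = (R−d)/(u−d) = 0.6667.
At expiry t=3: V(3,0)=15.8604, V(3,1)=8.5034, V(3,2)=0.0000, V(3,3)=0.0000
(2,0): S=20.4363. Δ = (V_up−V_dn)/(S_up−S_dn) = (8.5034−15.8604)/(25.1366−17.7796) = -1.0000. V = [p*·8.5034 + (1−p*)·15.8604]/1.11 = 9.8700. B = V − Δ·S = 30.3063.
(2,1): S=28.8927. Δ = (V_up−V_dn)/(S_up−S_dn) = (0.0000−8.5034)/(35.5380−25.1366) = -0.8175. V = [p*·0.0000 + (1−p*)·8.5034]/1.11 = 2.5536. B = V − Δ·S = 26.1740.
(2,2): S=40.8483. Δ = (V_up−V_dn)/(S_up−S_dn) = (0.0000−0.0000)/(50.2434−35.5380) = 0.0000. V = [p*·0.0000 + (1−p*)·0.0000]/1.11 = 0.0000. B = V − Δ·S = 0.0000.
(1,0): S=23.4900. Δ = (V_up−V_dn)/(S_up−S_dn) = (2.5536−9.8700)/(28.8927−20.4363) = -0.8652. V = [p*·2.5536 + (1−p*)·9.8700]/1.11 = 4.4976. B = V − Δ·S = 24.8211.
(1,1): S=33.2100. Δ = (V_up−V_dn)/(S_up−S_dn) = (0.0000−2.5536)/(40.8483−28.8927) = -0.2136. V = [p*·0.0000 + (1−p*)·2.5536]/1.11 = 0.7668. B = V − Δ·S = 7.8601.
(0,0): S=27.0000. Δ = (V_up−V_dn)/(S_up−S_dn) = (0.7668−4.4976)/(33.2100−23.4900) = -0.3838. V = [p*·0.7668 + (1−p*)·4.4976]/1.11 = 1.8112. B = V − Δ·S = 12.1745.
The time-0 hedge costs 1.8112, which is the no-arbitrage price.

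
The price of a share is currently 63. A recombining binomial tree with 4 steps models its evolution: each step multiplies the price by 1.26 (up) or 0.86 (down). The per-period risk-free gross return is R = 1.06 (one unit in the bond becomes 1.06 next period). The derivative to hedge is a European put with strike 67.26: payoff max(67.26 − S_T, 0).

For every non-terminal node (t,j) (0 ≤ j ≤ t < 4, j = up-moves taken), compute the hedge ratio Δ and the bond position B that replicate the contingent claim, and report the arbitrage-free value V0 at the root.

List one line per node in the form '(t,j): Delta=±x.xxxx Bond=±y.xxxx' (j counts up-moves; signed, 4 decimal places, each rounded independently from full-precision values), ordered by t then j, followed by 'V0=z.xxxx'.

(0,0): Delta=-0.2763 Bond=22.3504
(1,0): Delta=-0.5089 Bond=36.2947
(1,1): Delta=-0.1175 Bond=11.0882
(2,0): Delta=-0.8301 Bond=53.4377
(2,1): Delta=-0.2897 Bond=23.5071
(2,2): Delta=0.0000 Bond=0.0000
(3,0): Delta=-1.0000 Bond=63.4528
(3,1): Delta=-0.7141 Bond=49.8350
(3,2): Delta=0.0000 Bond=0.0000
(3,3): Delta=0.0000 Bond=0.0000
V0=4.9445

Since d<R<u, set p* = (R−d)/(u−d) = 0.5000; price each node as the discounted p*-expectation of its children.
At expiry t=4: V(4,0)=32.7985, V(4,1)=16.7699, V(4,2)=0.0000, V(4,3)=0.0000, V(4,4)=0.0000
  t=3,j=0: stock 40.0715 → up 50.4901 (V=16.7699), down 34.4615 (V=32.7985). Price 23.3813; hedge Δ=-1.0000, bond B=63.4528.
  t=3,j=1: stock 58.7094 → up 73.9739 (V=0.0000), down 50.4901 (V=16.7699). Price 7.9103; hedge Δ=-0.7141, bond B=49.8350.
  t=3,j=2: stock 86.0162 → up 108.3804 (V=0.0000), down 73.9739 (V=0.0000). Price 0.0000; hedge Δ=0.0000, bond B=0.0000.
  t=3,j=3: stock 126.0237 → up 158.7898 (V=0.0000), down 108.3804 (V=0.0000). Price 0.0000; hedge Δ=0.0000, bond B=0.0000.
  t=2,j=0: stock 46.5948 → up 58.7094 (V=7.9103), down 40.0715 (V=23.3813). Price 14.7602; hedge Δ=-0.8301, bond B=53.4377.
  t=2,j=1: stock 68.2668 → up 86.0162 (V=0.0000), down 58.7094 (V=7.9103). Price 3.7313; hedge Δ=-0.2897, bond B=23.5071.
  t=2,j=2: stock 100.0188 → up 126.0237 (V=0.0000), down 86.0162 (V=0.0000). Price 0.0000; hedge Δ=0.0000, bond B=0.0000.
  t=1,j=0: stock 54.1800 → up 68.2668 (V=3.7313), down 46.5948 (V=14.7602). Price 8.7224; hedge Δ=-0.5089, bond B=36.2947.
  t=1,j=1: stock 79.3800 → up 100.0188 (V=0.0000), down 68.2668 (V=3.7313). Price 1.7600; hedge Δ=-0.1175, bond B=11.0882.
  t=0,j=0: stock 63.0000 → up 79.3800 (V=1.7600), down 54.1800 (V=8.7224). Price 4.9445; hedge Δ=-0.2763, bond B=22.3504.
Root portfolio cost Δ·63+B reproduces V0=4.9445.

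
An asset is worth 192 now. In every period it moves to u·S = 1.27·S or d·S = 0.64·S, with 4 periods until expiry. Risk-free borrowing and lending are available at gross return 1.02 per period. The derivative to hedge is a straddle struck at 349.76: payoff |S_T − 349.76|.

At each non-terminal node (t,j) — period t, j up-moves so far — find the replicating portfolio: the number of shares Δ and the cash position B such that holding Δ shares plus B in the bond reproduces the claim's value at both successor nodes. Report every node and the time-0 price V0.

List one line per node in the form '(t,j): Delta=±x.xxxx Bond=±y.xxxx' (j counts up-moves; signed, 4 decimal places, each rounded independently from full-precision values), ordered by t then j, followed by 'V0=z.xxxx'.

(0,0): Delta=-0.4881 Bond=261.4546
(1,0): Delta=-1.0000 Bond=329.5867
(1,1): Delta=-0.3184 Bond=225.3001
(2,0): Delta=-1.0000 Bond=336.1784
(2,1): Delta=-1.0000 Bond=336.1784
(2,2): Delta=-0.0924 Bond=159.8244
(3,0): Delta=-1.0000 Bond=342.9020
(3,1): Delta=-1.0000 Bond=342.9020
(3,2): Delta=-1.0000 Bond=342.9020
(3,3): Delta=0.2085 Bond=44.6781
V0=167.7405

Under the risk-neutral measure, an up-move has probability p* = (R−d)/(u−d) = 0.6032 and values discount at R = 1.02.
Terminal values V(4,·): V(4,0)=317.5477, V(4,1)=285.8388, V(4,2)=222.9164, V(4,3)=98.0547, V(4,4)=149.7177
Node (3,0) S=50.3316: V=(p*·285.8388+(1−p*)·317.5477)/1.02=292.5703; Δ=(285.8388−317.5477)/(63.9212−32.2123)=-1.0000; B=V−Δ·S=342.9020
Node (3,1) S=99.8769: V=(p*·222.9164+(1−p*)·285.8388)/1.02=243.0251; Δ=(222.9164−285.8388)/(126.8436−63.9212)=-1.0000; B=V−Δ·S=342.9020
Node (3,2) S=198.1932: V=(p*·98.0547+(1−p*)·222.9164)/1.02=144.7088; Δ=(98.0547−222.9164)/(251.7053−126.8436)=-1.0000; B=V−Δ·S=342.9020
Node (3,3) S=393.2895: V=(p*·149.7177+(1−p*)·98.0547)/1.02=126.6829; Δ=(149.7177−98.0547)/(499.4777−251.7053)=0.2085; B=V−Δ·S=44.6781
Node (2,0) S=78.6432: V=(p*·243.0251+(1−p*)·292.5703)/1.02=257.5352; Δ=(243.0251−292.5703)/(99.8769−50.3316)=-1.0000; B=V−Δ·S=336.1784
Node (2,1) S=156.0576: V=(p*·144.7088+(1−p*)·243.0251)/1.02=180.1208; Δ=(144.7088−243.0251)/(198.1932−99.8769)=-1.0000; B=V−Δ·S=336.1784
Node (2,2) S=309.6768: V=(p*·126.6829+(1−p*)·144.7088)/1.02=131.2118; Δ=(126.6829−144.7088)/(393.2895−198.1932)=-0.0924; B=V−Δ·S=159.8244
Node (1,0) S=122.8800: V=(p*·180.1208+(1−p*)·257.5352)/1.02=206.7067; Δ=(180.1208−257.5352)/(156.0576−78.6432)=-1.0000; B=V−Δ·S=329.5867
Node (1,1) S=243.8400: V=(p*·131.2118+(1−p*)·180.1208)/1.02=147.6668; Δ=(131.2118−180.1208)/(309.6768−156.0576)=-0.3184; B=V−Δ·S=225.3001
Node (0,0) S=192.0000: V=(p*·147.6668+(1−p*)·206.7067)/1.02=167.7405; Δ=(147.6668−206.7067)/(243.8400−122.8800)=-0.4881; B=V−Δ·S=261.4546
The time-0 hedge costs 167.7405, which is the no-arbitrage price.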